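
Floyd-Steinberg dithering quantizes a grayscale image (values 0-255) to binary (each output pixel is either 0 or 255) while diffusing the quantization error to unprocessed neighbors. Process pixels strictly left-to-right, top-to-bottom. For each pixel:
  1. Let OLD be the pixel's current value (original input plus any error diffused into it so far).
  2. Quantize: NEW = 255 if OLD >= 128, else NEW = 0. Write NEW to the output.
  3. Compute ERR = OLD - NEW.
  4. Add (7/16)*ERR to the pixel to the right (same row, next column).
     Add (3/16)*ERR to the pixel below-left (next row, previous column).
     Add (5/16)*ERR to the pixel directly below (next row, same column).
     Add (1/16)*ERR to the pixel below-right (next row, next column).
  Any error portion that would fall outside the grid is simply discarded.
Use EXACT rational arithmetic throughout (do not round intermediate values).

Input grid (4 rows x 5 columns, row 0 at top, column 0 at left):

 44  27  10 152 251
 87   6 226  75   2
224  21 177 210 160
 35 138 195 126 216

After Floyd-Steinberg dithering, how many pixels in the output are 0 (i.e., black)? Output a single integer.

(0,0): OLD=44 → NEW=0, ERR=44
(0,1): OLD=185/4 → NEW=0, ERR=185/4
(0,2): OLD=1935/64 → NEW=0, ERR=1935/64
(0,3): OLD=169193/1024 → NEW=255, ERR=-91927/1024
(0,4): OLD=3468895/16384 → NEW=255, ERR=-709025/16384
(1,0): OLD=7003/64 → NEW=0, ERR=7003/64
(1,1): OLD=39293/512 → NEW=0, ERR=39293/512
(1,2): OLD=4179265/16384 → NEW=255, ERR=1345/16384
(1,3): OLD=2671085/65536 → NEW=0, ERR=2671085/65536
(1,4): OLD=730919/1048576 → NEW=0, ERR=730919/1048576
(2,0): OLD=2233007/8192 → NEW=255, ERR=144047/8192
(2,1): OLD=15605365/262144 → NEW=0, ERR=15605365/262144
(2,2): OLD=903907999/4194304 → NEW=255, ERR=-165639521/4194304
(2,3): OLD=13797247341/67108864 → NEW=255, ERR=-3315512979/67108864
(2,4): OLD=151559186107/1073741824 → NEW=255, ERR=-122244979013/1073741824
(3,0): OLD=216664255/4194304 → NEW=0, ERR=216664255/4194304
(3,1): OLD=5801467859/33554432 → NEW=255, ERR=-2754912301/33554432
(3,2): OLD=151608156289/1073741824 → NEW=255, ERR=-122196008831/1073741824
(3,3): OLD=79363970329/2147483648 → NEW=0, ERR=79363970329/2147483648
(3,4): OLD=6648705074333/34359738368 → NEW=255, ERR=-2113028209507/34359738368
Output grid:
  Row 0: ...##  (3 black, running=3)
  Row 1: ..#..  (4 black, running=7)
  Row 2: #.###  (1 black, running=8)
  Row 3: .##.#  (2 black, running=10)

Answer: 10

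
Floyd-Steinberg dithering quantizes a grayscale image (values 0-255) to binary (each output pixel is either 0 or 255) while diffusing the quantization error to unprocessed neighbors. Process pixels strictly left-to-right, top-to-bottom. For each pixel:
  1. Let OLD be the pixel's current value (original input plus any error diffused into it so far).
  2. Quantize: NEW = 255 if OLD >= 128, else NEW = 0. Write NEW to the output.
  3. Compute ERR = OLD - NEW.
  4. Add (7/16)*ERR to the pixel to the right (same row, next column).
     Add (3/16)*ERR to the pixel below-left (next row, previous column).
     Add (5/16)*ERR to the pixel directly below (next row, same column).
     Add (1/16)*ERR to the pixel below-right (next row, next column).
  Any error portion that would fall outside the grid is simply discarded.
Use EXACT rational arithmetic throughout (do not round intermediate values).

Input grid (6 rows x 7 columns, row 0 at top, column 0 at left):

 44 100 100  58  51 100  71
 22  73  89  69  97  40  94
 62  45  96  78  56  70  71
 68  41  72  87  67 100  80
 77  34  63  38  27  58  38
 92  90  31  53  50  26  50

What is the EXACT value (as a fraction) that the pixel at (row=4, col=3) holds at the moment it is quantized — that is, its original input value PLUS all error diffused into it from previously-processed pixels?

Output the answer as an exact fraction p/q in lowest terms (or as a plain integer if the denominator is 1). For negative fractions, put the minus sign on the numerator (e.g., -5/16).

(0,0): OLD=44 → NEW=0, ERR=44
(0,1): OLD=477/4 → NEW=0, ERR=477/4
(0,2): OLD=9739/64 → NEW=255, ERR=-6581/64
(0,3): OLD=13325/1024 → NEW=0, ERR=13325/1024
(0,4): OLD=928859/16384 → NEW=0, ERR=928859/16384
(0,5): OLD=32716413/262144 → NEW=0, ERR=32716413/262144
(0,6): OLD=526810475/4194304 → NEW=0, ERR=526810475/4194304
(1,0): OLD=3719/64 → NEW=0, ERR=3719/64
(1,1): OLD=61009/512 → NEW=0, ERR=61009/512
(1,2): OLD=1947909/16384 → NEW=0, ERR=1947909/16384
(1,3): OLD=8472785/65536 → NEW=255, ERR=-8238895/65536
(1,4): OLD=352027587/4194304 → NEW=0, ERR=352027587/4194304
(1,5): OLD=4792040019/33554432 → NEW=255, ERR=-3764340141/33554432
(1,6): OLD=49375604605/536870912 → NEW=0, ERR=49375604605/536870912
(2,0): OLD=839691/8192 → NEW=0, ERR=839691/8192
(2,1): OLD=40109385/262144 → NEW=255, ERR=-26737335/262144
(2,2): OLD=303694427/4194304 → NEW=0, ERR=303694427/4194304
(2,3): OLD=3139326723/33554432 → NEW=0, ERR=3139326723/33554432
(2,4): OLD=25304913475/268435456 → NEW=0, ERR=25304913475/268435456
(2,5): OLD=847603343761/8589934592 → NEW=0, ERR=847603343761/8589934592
(2,6): OLD=18677766395143/137438953472 → NEW=255, ERR=-16369166740217/137438953472
(3,0): OLD=339351227/4194304 → NEW=0, ERR=339351227/4194304
(3,1): OLD=2164470143/33554432 → NEW=0, ERR=2164470143/33554432
(3,2): OLD=35974687517/268435456 → NEW=255, ERR=-32476353763/268435456
(3,3): OLD=91812982771/1073741824 → NEW=0, ERR=91812982771/1073741824
(3,4): OLD=21745200746171/137438953472 → NEW=255, ERR=-13301732389189/137438953472
(3,5): OLD=79223540905153/1099511627776 → NEW=0, ERR=79223540905153/1099511627776
(3,6): OLD=1415666228282079/17592186044416 → NEW=0, ERR=1415666228282079/17592186044416
(4,0): OLD=61406519733/536870912 → NEW=0, ERR=61406519733/536870912
(4,1): OLD=743639860177/8589934592 → NEW=0, ERR=743639860177/8589934592
(4,2): OLD=11425532431007/137438953472 → NEW=0, ERR=11425532431007/137438953472
(4,3): OLD=82884414703621/1099511627776 → NEW=0, ERR=82884414703621/1099511627776
Target (4,3): original=38, with diffused error = 82884414703621/1099511627776

Answer: 82884414703621/1099511627776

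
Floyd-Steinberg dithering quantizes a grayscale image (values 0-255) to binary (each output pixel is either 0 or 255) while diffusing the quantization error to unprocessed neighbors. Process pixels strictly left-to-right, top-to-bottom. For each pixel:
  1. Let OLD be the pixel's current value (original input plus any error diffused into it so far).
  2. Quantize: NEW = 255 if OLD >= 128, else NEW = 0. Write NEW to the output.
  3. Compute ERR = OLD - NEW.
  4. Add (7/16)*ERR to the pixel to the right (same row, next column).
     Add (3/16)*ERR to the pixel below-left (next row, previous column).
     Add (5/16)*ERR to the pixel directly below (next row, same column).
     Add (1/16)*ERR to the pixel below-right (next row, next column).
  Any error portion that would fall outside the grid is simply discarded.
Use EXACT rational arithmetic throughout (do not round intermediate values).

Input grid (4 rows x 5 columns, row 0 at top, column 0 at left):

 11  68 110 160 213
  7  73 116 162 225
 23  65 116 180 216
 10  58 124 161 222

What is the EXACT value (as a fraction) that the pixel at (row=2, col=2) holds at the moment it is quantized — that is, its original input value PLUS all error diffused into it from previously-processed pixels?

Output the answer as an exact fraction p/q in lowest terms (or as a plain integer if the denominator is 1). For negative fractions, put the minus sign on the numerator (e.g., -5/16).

(0,0): OLD=11 → NEW=0, ERR=11
(0,1): OLD=1165/16 → NEW=0, ERR=1165/16
(0,2): OLD=36315/256 → NEW=255, ERR=-28965/256
(0,3): OLD=452605/4096 → NEW=0, ERR=452605/4096
(0,4): OLD=17127403/65536 → NEW=255, ERR=415723/65536
(1,0): OLD=6167/256 → NEW=0, ERR=6167/256
(1,1): OLD=175649/2048 → NEW=0, ERR=175649/2048
(1,2): OLD=9400117/65536 → NEW=255, ERR=-7311563/65536
(1,3): OLD=37182225/262144 → NEW=255, ERR=-29664495/262144
(1,4): OLD=773348115/4194304 → NEW=255, ERR=-296199405/4194304
(2,0): OLD=1527291/32768 → NEW=0, ERR=1527291/32768
(2,1): OLD=97287417/1048576 → NEW=0, ERR=97287417/1048576
(2,2): OLD=1776202283/16777216 → NEW=0, ERR=1776202283/16777216
Target (2,2): original=116, with diffused error = 1776202283/16777216

Answer: 1776202283/16777216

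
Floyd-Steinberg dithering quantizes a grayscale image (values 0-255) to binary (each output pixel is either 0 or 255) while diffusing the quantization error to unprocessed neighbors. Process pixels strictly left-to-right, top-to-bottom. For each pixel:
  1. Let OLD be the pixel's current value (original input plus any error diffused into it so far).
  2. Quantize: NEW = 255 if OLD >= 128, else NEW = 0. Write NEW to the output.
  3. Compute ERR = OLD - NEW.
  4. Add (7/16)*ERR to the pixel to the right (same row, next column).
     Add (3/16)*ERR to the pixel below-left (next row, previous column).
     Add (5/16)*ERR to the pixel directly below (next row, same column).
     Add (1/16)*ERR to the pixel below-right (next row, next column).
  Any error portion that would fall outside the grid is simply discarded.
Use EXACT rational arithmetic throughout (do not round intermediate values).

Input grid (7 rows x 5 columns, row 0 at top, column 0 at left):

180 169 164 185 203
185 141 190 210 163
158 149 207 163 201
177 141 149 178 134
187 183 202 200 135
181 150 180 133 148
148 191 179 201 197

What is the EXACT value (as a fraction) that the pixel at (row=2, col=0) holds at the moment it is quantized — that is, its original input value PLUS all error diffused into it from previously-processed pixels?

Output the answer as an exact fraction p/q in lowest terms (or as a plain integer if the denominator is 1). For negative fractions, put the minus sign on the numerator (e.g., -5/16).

Answer: 4419813/32768

Derivation:
(0,0): OLD=180 → NEW=255, ERR=-75
(0,1): OLD=2179/16 → NEW=255, ERR=-1901/16
(0,2): OLD=28677/256 → NEW=0, ERR=28677/256
(0,3): OLD=958499/4096 → NEW=255, ERR=-85981/4096
(0,4): OLD=12701941/65536 → NEW=255, ERR=-4009739/65536
(1,0): OLD=35657/256 → NEW=255, ERR=-29623/256
(1,1): OLD=142463/2048 → NEW=0, ERR=142463/2048
(1,2): OLD=15995883/65536 → NEW=255, ERR=-715797/65536
(1,3): OLD=50905999/262144 → NEW=255, ERR=-15940721/262144
(1,4): OLD=486388941/4194304 → NEW=0, ERR=486388941/4194304
(2,0): OLD=4419813/32768 → NEW=255, ERR=-3936027/32768
Target (2,0): original=158, with diffused error = 4419813/32768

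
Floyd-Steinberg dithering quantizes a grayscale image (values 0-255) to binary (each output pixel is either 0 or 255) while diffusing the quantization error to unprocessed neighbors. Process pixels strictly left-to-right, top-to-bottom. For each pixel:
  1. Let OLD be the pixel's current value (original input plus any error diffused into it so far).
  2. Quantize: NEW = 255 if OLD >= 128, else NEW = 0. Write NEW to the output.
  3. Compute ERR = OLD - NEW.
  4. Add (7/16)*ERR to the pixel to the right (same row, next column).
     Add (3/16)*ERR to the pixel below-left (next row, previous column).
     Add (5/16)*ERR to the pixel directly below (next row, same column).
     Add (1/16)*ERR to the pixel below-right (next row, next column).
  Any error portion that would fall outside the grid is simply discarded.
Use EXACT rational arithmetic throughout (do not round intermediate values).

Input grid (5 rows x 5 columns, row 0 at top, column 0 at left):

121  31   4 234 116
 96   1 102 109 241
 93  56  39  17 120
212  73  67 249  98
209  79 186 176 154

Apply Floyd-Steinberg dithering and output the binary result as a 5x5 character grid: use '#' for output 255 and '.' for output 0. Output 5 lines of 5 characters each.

(0,0): OLD=121 → NEW=0, ERR=121
(0,1): OLD=1343/16 → NEW=0, ERR=1343/16
(0,2): OLD=10425/256 → NEW=0, ERR=10425/256
(0,3): OLD=1031439/4096 → NEW=255, ERR=-13041/4096
(0,4): OLD=7510889/65536 → NEW=0, ERR=7510889/65536
(1,0): OLD=38285/256 → NEW=255, ERR=-26995/256
(1,1): OLD=-7589/2048 → NEW=0, ERR=-7589/2048
(1,2): OLD=7717111/65536 → NEW=0, ERR=7717111/65536
(1,3): OLD=48118187/262144 → NEW=255, ERR=-18728533/262144
(1,4): OLD=1029110689/4194304 → NEW=255, ERR=-40436831/4194304
(2,0): OLD=1944857/32768 → NEW=0, ERR=1944857/32768
(2,1): OLD=100974627/1048576 → NEW=0, ERR=100974627/1048576
(2,2): OLD=1749874729/16777216 → NEW=0, ERR=1749874729/16777216
(2,3): OLD=12309733739/268435456 → NEW=0, ERR=12309733739/268435456
(2,4): OLD=569446407981/4294967296 → NEW=255, ERR=-525770252499/4294967296
(3,0): OLD=4170870793/16777216 → NEW=255, ERR=-107319287/16777216
(3,1): OLD=16583957205/134217728 → NEW=0, ERR=16583957205/134217728
(3,2): OLD=722706893751/4294967296 → NEW=255, ERR=-372509766729/4294967296
(3,3): OLD=1794877151551/8589934592 → NEW=255, ERR=-395556169409/8589934592
(3,4): OLD=5836333209051/137438953472 → NEW=0, ERR=5836333209051/137438953472
(4,0): OLD=494283182567/2147483648 → NEW=255, ERR=-53325147673/2147483648
(4,1): OLD=6190716709863/68719476736 → NEW=0, ERR=6190716709863/68719476736
(4,2): OLD=217041036420201/1099511627776 → NEW=255, ERR=-63334428662679/1099511627776
(4,3): OLD=2444437291491303/17592186044416 → NEW=255, ERR=-2041570149834777/17592186044416
(4,4): OLD=31981309583440593/281474976710656 → NEW=0, ERR=31981309583440593/281474976710656
Row 0: ...#.
Row 1: #..##
Row 2: ....#
Row 3: #.##.
Row 4: #.##.

Answer: ...#.
#..##
....#
#.##.
#.##.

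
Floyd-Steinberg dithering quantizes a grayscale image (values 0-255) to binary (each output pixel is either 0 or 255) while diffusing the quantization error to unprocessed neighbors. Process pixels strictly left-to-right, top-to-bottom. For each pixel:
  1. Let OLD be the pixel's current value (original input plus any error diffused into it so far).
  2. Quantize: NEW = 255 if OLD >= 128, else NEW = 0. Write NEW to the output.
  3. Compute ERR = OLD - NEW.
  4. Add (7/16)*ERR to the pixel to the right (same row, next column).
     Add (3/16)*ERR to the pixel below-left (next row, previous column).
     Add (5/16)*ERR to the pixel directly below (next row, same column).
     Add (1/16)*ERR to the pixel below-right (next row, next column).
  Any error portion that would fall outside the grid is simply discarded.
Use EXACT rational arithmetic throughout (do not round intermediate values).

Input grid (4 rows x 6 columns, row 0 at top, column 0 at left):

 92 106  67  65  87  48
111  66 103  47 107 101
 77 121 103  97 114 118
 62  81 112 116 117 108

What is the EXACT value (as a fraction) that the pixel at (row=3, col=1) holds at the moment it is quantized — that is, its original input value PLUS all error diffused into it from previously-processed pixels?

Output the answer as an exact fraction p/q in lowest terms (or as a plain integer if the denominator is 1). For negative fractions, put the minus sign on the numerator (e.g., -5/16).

(0,0): OLD=92 → NEW=0, ERR=92
(0,1): OLD=585/4 → NEW=255, ERR=-435/4
(0,2): OLD=1243/64 → NEW=0, ERR=1243/64
(0,3): OLD=75261/1024 → NEW=0, ERR=75261/1024
(0,4): OLD=1952235/16384 → NEW=0, ERR=1952235/16384
(0,5): OLD=26248557/262144 → NEW=0, ERR=26248557/262144
(1,0): OLD=7639/64 → NEW=0, ERR=7639/64
(1,1): OLD=47937/512 → NEW=0, ERR=47937/512
(1,2): OLD=2572533/16384 → NEW=255, ERR=-1605387/16384
(1,3): OLD=3319713/65536 → NEW=0, ERR=3319713/65536
(1,4): OLD=795933779/4194304 → NEW=255, ERR=-273613741/4194304
(1,5): OLD=7462355797/67108864 → NEW=0, ERR=7462355797/67108864
(2,0): OLD=1080155/8192 → NEW=255, ERR=-1008805/8192
(2,1): OLD=22405497/262144 → NEW=0, ERR=22405497/262144
(2,2): OLD=524801131/4194304 → NEW=0, ERR=524801131/4194304
(2,3): OLD=5006827795/33554432 → NEW=255, ERR=-3549552365/33554432
(2,4): OLD=76610189049/1073741824 → NEW=0, ERR=76610189049/1073741824
(2,5): OLD=3090439233119/17179869184 → NEW=255, ERR=-1290427408801/17179869184
(3,0): OLD=165854539/4194304 → NEW=0, ERR=165854539/4194304
(3,1): OLD=4723567375/33554432 → NEW=255, ERR=-3832812785/33554432
Target (3,1): original=81, with diffused error = 4723567375/33554432

Answer: 4723567375/33554432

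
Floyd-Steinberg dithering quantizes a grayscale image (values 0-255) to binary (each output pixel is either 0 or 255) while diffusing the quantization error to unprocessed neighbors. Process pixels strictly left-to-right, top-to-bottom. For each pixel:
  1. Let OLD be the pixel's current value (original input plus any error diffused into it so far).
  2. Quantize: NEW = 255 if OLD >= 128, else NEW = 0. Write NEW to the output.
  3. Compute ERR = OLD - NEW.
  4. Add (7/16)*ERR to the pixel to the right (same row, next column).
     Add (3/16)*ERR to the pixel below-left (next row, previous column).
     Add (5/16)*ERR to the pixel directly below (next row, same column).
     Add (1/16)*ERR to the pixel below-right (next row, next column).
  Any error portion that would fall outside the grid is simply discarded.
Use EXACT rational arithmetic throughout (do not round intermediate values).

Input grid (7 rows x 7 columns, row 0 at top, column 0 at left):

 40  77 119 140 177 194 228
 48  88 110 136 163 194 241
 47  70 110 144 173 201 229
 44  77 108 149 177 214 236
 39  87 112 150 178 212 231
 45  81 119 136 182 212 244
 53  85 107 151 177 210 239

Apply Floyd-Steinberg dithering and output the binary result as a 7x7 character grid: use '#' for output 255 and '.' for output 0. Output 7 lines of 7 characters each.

(0,0): OLD=40 → NEW=0, ERR=40
(0,1): OLD=189/2 → NEW=0, ERR=189/2
(0,2): OLD=5131/32 → NEW=255, ERR=-3029/32
(0,3): OLD=50477/512 → NEW=0, ERR=50477/512
(0,4): OLD=1803323/8192 → NEW=255, ERR=-285637/8192
(0,5): OLD=23428509/131072 → NEW=255, ERR=-9994851/131072
(0,6): OLD=408186699/2097152 → NEW=255, ERR=-126587061/2097152
(1,0): OLD=2503/32 → NEW=0, ERR=2503/32
(1,1): OLD=34945/256 → NEW=255, ERR=-30335/256
(1,2): OLD=433925/8192 → NEW=0, ERR=433925/8192
(1,3): OLD=5817273/32768 → NEW=255, ERR=-2538567/32768
(1,4): OLD=230842499/2097152 → NEW=0, ERR=230842499/2097152
(1,5): OLD=3436492483/16777216 → NEW=255, ERR=-841697597/16777216
(1,6): OLD=52458238349/268435456 → NEW=255, ERR=-15992802931/268435456
(2,0): OLD=201627/4096 → NEW=0, ERR=201627/4096
(2,1): OLD=9086761/131072 → NEW=0, ERR=9086761/131072
(2,2): OLD=283013723/2097152 → NEW=255, ERR=-251760037/2097152
(2,3): OLD=1530394403/16777216 → NEW=0, ERR=1530394403/16777216
(2,4): OLD=31280477787/134217728 → NEW=255, ERR=-2945042853/134217728
(2,5): OLD=736291449873/4294967296 → NEW=255, ERR=-358925210607/4294967296
(2,6): OLD=11729384878983/68719476736 → NEW=255, ERR=-5794081688697/68719476736
(3,0): OLD=151795291/2097152 → NEW=0, ERR=151795291/2097152
(3,1): OLD=1860576047/16777216 → NEW=0, ERR=1860576047/16777216
(3,2): OLD=18849474357/134217728 → NEW=255, ERR=-15376046283/134217728
(3,3): OLD=62152686191/536870912 → NEW=0, ERR=62152686191/536870912
(3,4): OLD=14487696287835/68719476736 → NEW=255, ERR=-3035770279845/68719476736
(3,5): OLD=83220486264881/549755813888 → NEW=255, ERR=-56967246276559/549755813888
(3,6): OLD=1399401534799599/8796093022208 → NEW=255, ERR=-843602185863441/8796093022208
(4,0): OLD=22122522565/268435456 → NEW=0, ERR=22122522565/268435456
(4,1): OLD=604539416017/4294967296 → NEW=255, ERR=-490677244463/4294967296
(4,2): OLD=3769645214527/68719476736 → NEW=0, ERR=3769645214527/68719476736
(4,3): OLD=107056066646949/549755813888 → NEW=255, ERR=-33131665894491/549755813888
(4,4): OLD=552547348663847/4398046511104 → NEW=0, ERR=552547348663847/4398046511104
(4,5): OLD=30095245557088191/140737488355328 → NEW=255, ERR=-5792813973520449/140737488355328
(4,6): OLD=397544269230774761/2251799813685248 → NEW=255, ERR=-176664683258963479/2251799813685248
(5,0): OLD=3390146524931/68719476736 → NEW=0, ERR=3390146524931/68719476736
(5,1): OLD=45254794693777/549755813888 → NEW=0, ERR=45254794693777/549755813888
(5,2): OLD=676051378052767/4398046511104 → NEW=255, ERR=-445450482278753/4398046511104
(5,3): OLD=3512814268076331/35184372088832 → NEW=0, ERR=3512814268076331/35184372088832
(5,4): OLD=570733792993516881/2251799813685248 → NEW=255, ERR=-3475159496221359/2251799813685248
(5,5): OLD=3451631963202087505/18014398509481984 → NEW=255, ERR=-1142039656715818415/18014398509481984
(5,6): OLD=54525866665037779999/288230376151711744 → NEW=255, ERR=-18972879253648714721/288230376151711744
(6,0): OLD=737563175255595/8796093022208 → NEW=0, ERR=737563175255595/8796093022208
(6,1): OLD=18507248174012855/140737488355328 → NEW=255, ERR=-17380811356595785/140737488355328
(6,2): OLD=101743822062073445/2251799813685248 → NEW=0, ERR=101743822062073445/2251799813685248
(6,3): OLD=3519079772333556795/18014398509481984 → NEW=255, ERR=-1074591847584349125/18014398509481984
(6,4): OLD=5216008650127663335/36028797018963968 → NEW=255, ERR=-3971334589708148505/36028797018963968
(6,5): OLD=597332696132367192245/4611686018427387904 → NEW=255, ERR=-578647238566616723275/4611686018427387904
(6,6): OLD=11774364172088867590051/73786976294838206464 → NEW=255, ERR=-7041314783094875058269/73786976294838206464
Row 0: ..#.###
Row 1: .#.#.##
Row 2: ..#.###
Row 3: ..#.###
Row 4: .#.#.##
Row 5: ..#.###
Row 6: .#.####

Answer: ..#.###
.#.#.##
..#.###
..#.###
.#.#.##
..#.###
.#.####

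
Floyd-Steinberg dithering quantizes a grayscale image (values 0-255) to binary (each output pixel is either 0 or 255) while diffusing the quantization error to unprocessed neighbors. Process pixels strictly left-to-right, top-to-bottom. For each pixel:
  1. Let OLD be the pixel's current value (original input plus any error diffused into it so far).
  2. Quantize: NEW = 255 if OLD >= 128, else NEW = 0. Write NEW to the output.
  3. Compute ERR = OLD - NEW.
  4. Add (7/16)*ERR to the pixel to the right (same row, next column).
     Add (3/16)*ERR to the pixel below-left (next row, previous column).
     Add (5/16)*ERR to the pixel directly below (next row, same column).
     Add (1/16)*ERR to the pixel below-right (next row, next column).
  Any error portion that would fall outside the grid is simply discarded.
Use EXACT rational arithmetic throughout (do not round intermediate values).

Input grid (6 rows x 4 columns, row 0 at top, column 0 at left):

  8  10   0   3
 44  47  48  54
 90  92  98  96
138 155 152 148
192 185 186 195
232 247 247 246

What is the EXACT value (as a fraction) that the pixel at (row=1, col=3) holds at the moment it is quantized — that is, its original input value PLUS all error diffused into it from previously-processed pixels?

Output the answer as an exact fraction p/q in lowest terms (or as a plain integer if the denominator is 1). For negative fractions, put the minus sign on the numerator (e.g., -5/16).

Answer: 12185237/131072

Derivation:
(0,0): OLD=8 → NEW=0, ERR=8
(0,1): OLD=27/2 → NEW=0, ERR=27/2
(0,2): OLD=189/32 → NEW=0, ERR=189/32
(0,3): OLD=2859/512 → NEW=0, ERR=2859/512
(1,0): OLD=1569/32 → NEW=0, ERR=1569/32
(1,1): OLD=19015/256 → NEW=0, ERR=19015/256
(1,2): OLD=690035/8192 → NEW=0, ERR=690035/8192
(1,3): OLD=12185237/131072 → NEW=0, ERR=12185237/131072
Target (1,3): original=54, with diffused error = 12185237/131072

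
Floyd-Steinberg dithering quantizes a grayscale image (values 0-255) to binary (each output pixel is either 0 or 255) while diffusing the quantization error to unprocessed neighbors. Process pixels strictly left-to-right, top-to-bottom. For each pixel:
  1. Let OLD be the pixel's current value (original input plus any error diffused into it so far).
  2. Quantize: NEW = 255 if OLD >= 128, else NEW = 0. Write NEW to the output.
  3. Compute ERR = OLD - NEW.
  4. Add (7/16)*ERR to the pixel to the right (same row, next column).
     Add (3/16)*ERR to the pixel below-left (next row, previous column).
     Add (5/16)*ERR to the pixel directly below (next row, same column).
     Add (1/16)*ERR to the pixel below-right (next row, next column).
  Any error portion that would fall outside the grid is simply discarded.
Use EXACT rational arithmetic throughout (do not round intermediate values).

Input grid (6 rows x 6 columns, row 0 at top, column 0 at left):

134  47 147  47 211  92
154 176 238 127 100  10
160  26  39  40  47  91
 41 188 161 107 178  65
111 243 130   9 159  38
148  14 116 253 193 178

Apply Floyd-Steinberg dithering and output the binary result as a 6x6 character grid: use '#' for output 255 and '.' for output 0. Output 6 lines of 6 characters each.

(0,0): OLD=134 → NEW=255, ERR=-121
(0,1): OLD=-95/16 → NEW=0, ERR=-95/16
(0,2): OLD=36967/256 → NEW=255, ERR=-28313/256
(0,3): OLD=-5679/4096 → NEW=0, ERR=-5679/4096
(0,4): OLD=13788343/65536 → NEW=255, ERR=-2923337/65536
(0,5): OLD=76005633/1048576 → NEW=0, ERR=76005633/1048576
(1,0): OLD=29459/256 → NEW=0, ERR=29459/256
(1,1): OLD=401797/2048 → NEW=255, ERR=-120443/2048
(1,2): OLD=11604969/65536 → NEW=255, ERR=-5106711/65536
(1,3): OLD=20237429/262144 → NEW=0, ERR=20237429/262144
(1,4): OLD=2237065727/16777216 → NEW=255, ERR=-2041124353/16777216
(1,5): OLD=-6271439543/268435456 → NEW=0, ERR=-6271439543/268435456
(2,0): OLD=6059911/32768 → NEW=255, ERR=-2295929/32768
(2,1): OLD=-31929539/1048576 → NEW=0, ERR=-31929539/1048576
(2,2): OLD=203450103/16777216 → NEW=0, ERR=203450103/16777216
(2,3): OLD=5603427583/134217728 → NEW=0, ERR=5603427583/134217728
(2,4): OLD=118930309501/4294967296 → NEW=0, ERR=118930309501/4294967296
(2,5): OLD=6061741551675/68719476736 → NEW=0, ERR=6061741551675/68719476736
(3,0): OLD=224728599/16777216 → NEW=0, ERR=224728599/16777216
(3,1): OLD=24459718731/134217728 → NEW=255, ERR=-9765801909/134217728
(3,2): OLD=149122779921/1073741824 → NEW=255, ERR=-124681385199/1073741824
(3,3): OLD=5167327793331/68719476736 → NEW=0, ERR=5167327793331/68719476736
(3,4): OLD=131226484317523/549755813888 → NEW=255, ERR=-8961248223917/549755813888
(3,5): OLD=766710050559229/8796093022208 → NEW=0, ERR=766710050559229/8796093022208
(4,0): OLD=218062423161/2147483648 → NEW=0, ERR=218062423161/2147483648
(4,1): OLD=8375266182309/34359738368 → NEW=255, ERR=-386467101531/34359738368
(4,2): OLD=108129821728351/1099511627776 → NEW=0, ERR=108129821728351/1099511627776
(4,3): OLD=1147183422177403/17592186044416 → NEW=0, ERR=1147183422177403/17592186044416
(4,4): OLD=57274101754857515/281474976710656 → NEW=255, ERR=-14502017306359765/281474976710656
(4,5): OLD=187708113694391629/4503599627370496 → NEW=0, ERR=187708113694391629/4503599627370496
(5,0): OLD=97649453003711/549755813888 → NEW=255, ERR=-42538279537729/549755813888
(5,1): OLD=24957380692143/17592186044416 → NEW=0, ERR=24957380692143/17592186044416
(5,2): OLD=22359931906048757/140737488355328 → NEW=255, ERR=-13528127624559883/140737488355328
(5,3): OLD=1025966775198467927/4503599627370496 → NEW=255, ERR=-122451129781008553/4503599627370496
(5,4): OLD=1593324956688105079/9007199254740992 → NEW=255, ERR=-703510853270847881/9007199254740992
(5,5): OLD=22140944087746813859/144115188075855872 → NEW=255, ERR=-14608428871596433501/144115188075855872
Row 0: #.#.#.
Row 1: .##.#.
Row 2: #.....
Row 3: .##.#.
Row 4: .#..#.
Row 5: #.####

Answer: #.#.#.
.##.#.
#.....
.##.#.
.#..#.
#.####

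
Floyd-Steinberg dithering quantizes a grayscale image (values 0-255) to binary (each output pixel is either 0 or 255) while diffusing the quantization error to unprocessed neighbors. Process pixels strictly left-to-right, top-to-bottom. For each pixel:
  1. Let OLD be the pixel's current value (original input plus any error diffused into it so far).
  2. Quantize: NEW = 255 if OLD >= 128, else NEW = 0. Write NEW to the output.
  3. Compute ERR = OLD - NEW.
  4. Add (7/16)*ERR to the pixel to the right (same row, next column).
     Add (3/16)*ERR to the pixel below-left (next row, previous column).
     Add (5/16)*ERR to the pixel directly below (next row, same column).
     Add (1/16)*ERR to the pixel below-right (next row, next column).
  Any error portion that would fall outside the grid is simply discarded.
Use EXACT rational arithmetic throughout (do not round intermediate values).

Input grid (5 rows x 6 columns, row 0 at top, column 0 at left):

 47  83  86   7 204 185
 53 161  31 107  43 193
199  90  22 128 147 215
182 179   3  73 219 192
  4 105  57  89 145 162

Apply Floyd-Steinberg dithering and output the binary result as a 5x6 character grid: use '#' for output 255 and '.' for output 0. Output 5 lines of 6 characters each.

Answer: ..#.##
.#...#
#..#.#
##..##
...#.#

Derivation:
(0,0): OLD=47 → NEW=0, ERR=47
(0,1): OLD=1657/16 → NEW=0, ERR=1657/16
(0,2): OLD=33615/256 → NEW=255, ERR=-31665/256
(0,3): OLD=-192983/4096 → NEW=0, ERR=-192983/4096
(0,4): OLD=12018463/65536 → NEW=255, ERR=-4693217/65536
(0,5): OLD=161134041/1048576 → NEW=255, ERR=-106252839/1048576
(1,0): OLD=22299/256 → NEW=0, ERR=22299/256
(1,1): OLD=432573/2048 → NEW=255, ERR=-89667/2048
(1,2): OLD=-1911679/65536 → NEW=0, ERR=-1911679/65536
(1,3): OLD=15297837/262144 → NEW=0, ERR=15297837/262144
(1,4): OLD=406140199/16777216 → NEW=0, ERR=406140199/16777216
(1,5): OLD=44949333729/268435456 → NEW=255, ERR=-23501707551/268435456
(2,0): OLD=7143791/32768 → NEW=255, ERR=-1212049/32768
(2,1): OLD=63029941/1048576 → NEW=0, ERR=63029941/1048576
(2,2): OLD=795038559/16777216 → NEW=0, ERR=795038559/16777216
(2,3): OLD=22774673447/134217728 → NEW=255, ERR=-11450847193/134217728
(2,4): OLD=448699410165/4294967296 → NEW=0, ERR=448699410165/4294967296
(2,5): OLD=16139418656259/68719476736 → NEW=255, ERR=-1384047911421/68719476736
(3,0): OLD=3048615295/16777216 → NEW=255, ERR=-1229574785/16777216
(3,1): OLD=23124932499/134217728 → NEW=255, ERR=-11100588141/134217728
(3,2): OLD=-32872416407/1073741824 → NEW=0, ERR=-32872416407/1073741824
(3,3): OLD=3813586693051/68719476736 → NEW=0, ERR=3813586693051/68719476736
(3,4): OLD=146684564325211/549755813888 → NEW=255, ERR=6496831783771/549755813888
(3,5): OLD=1736399290794613/8796093022208 → NEW=255, ERR=-506604429868427/8796093022208
(4,0): OLD=-73894821231/2147483648 → NEW=0, ERR=-73894821231/2147483648
(4,1): OLD=1847841657821/34359738368 → NEW=0, ERR=1847841657821/34359738368
(4,2): OLD=83780031693447/1099511627776 → NEW=0, ERR=83780031693447/1099511627776
(4,3): OLD=2462571351553091/17592186044416 → NEW=255, ERR=-2023436089772989/17592186044416
(4,4): OLD=25625963694248051/281474976710656 → NEW=0, ERR=25625963694248051/281474976710656
(4,5): OLD=831234554588099141/4503599627370496 → NEW=255, ERR=-317183350391377339/4503599627370496
Row 0: ..#.##
Row 1: .#...#
Row 2: #..#.#
Row 3: ##..##
Row 4: ...#.#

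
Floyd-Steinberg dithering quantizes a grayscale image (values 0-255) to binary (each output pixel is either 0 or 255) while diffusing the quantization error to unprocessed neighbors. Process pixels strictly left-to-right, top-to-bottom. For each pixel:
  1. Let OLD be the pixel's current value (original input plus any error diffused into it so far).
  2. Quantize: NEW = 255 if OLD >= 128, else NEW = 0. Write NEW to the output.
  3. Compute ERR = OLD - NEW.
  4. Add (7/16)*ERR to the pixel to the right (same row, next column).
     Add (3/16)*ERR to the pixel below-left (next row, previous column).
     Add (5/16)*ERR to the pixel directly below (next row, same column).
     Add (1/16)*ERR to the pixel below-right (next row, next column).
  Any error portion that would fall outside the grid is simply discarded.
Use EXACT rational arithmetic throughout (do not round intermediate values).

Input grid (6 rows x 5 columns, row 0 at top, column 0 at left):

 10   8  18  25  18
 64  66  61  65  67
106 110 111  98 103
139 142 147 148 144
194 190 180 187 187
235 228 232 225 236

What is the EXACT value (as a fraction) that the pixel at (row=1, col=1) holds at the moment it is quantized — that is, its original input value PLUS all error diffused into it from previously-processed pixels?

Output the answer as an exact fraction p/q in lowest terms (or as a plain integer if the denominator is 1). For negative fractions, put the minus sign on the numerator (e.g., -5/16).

Answer: 107791/1024

Derivation:
(0,0): OLD=10 → NEW=0, ERR=10
(0,1): OLD=99/8 → NEW=0, ERR=99/8
(0,2): OLD=2997/128 → NEW=0, ERR=2997/128
(0,3): OLD=72179/2048 → NEW=0, ERR=72179/2048
(0,4): OLD=1095077/32768 → NEW=0, ERR=1095077/32768
(1,0): OLD=8889/128 → NEW=0, ERR=8889/128
(1,1): OLD=107791/1024 → NEW=0, ERR=107791/1024
Target (1,1): original=66, with diffused error = 107791/1024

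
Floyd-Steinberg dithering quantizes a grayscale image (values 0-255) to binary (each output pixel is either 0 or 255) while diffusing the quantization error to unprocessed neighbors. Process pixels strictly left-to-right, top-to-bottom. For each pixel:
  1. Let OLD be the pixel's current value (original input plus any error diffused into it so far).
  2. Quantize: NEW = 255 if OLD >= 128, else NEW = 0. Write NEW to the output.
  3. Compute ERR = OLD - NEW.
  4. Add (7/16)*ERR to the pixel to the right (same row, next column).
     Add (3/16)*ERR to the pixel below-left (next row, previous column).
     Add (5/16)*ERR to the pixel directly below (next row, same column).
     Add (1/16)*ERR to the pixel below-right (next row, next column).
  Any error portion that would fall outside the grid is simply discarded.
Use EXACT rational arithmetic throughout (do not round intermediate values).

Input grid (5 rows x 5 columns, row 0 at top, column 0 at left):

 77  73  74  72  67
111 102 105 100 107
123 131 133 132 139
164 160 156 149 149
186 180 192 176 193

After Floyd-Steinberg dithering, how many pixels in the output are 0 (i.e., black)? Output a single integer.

(0,0): OLD=77 → NEW=0, ERR=77
(0,1): OLD=1707/16 → NEW=0, ERR=1707/16
(0,2): OLD=30893/256 → NEW=0, ERR=30893/256
(0,3): OLD=511163/4096 → NEW=0, ERR=511163/4096
(0,4): OLD=7969053/65536 → NEW=0, ERR=7969053/65536
(1,0): OLD=39697/256 → NEW=255, ERR=-25583/256
(1,1): OLD=243831/2048 → NEW=0, ERR=243831/2048
(1,2): OLD=14736835/65536 → NEW=255, ERR=-1974845/65536
(1,3): OLD=40935623/262144 → NEW=255, ERR=-25911097/262144
(1,4): OLD=459508341/4194304 → NEW=0, ERR=459508341/4194304
(2,0): OLD=3738637/32768 → NEW=0, ERR=3738637/32768
(2,1): OLD=216243551/1048576 → NEW=255, ERR=-51143329/1048576
(2,2): OLD=1529287133/16777216 → NEW=0, ERR=1529287133/16777216
(2,3): OLD=42855478855/268435456 → NEW=255, ERR=-25595562425/268435456
(2,4): OLD=538341222961/4294967296 → NEW=0, ERR=538341222961/4294967296
(3,0): OLD=3196215357/16777216 → NEW=255, ERR=-1081974723/16777216
(3,1): OLD=18893213561/134217728 → NEW=255, ERR=-15332307079/134217728
(3,2): OLD=487826190211/4294967296 → NEW=0, ERR=487826190211/4294967296
(3,3): OLD=1701607693259/8589934592 → NEW=255, ERR=-488825627701/8589934592
(3,4): OLD=21620978905431/137438953472 → NEW=255, ERR=-13425954229929/137438953472
(4,0): OLD=310156048371/2147483648 → NEW=255, ERR=-237452281869/2147483648
(4,1): OLD=7778497775219/68719476736 → NEW=0, ERR=7778497775219/68719476736
(4,2): OLD=284999855887133/1099511627776 → NEW=255, ERR=4624390804253/1099511627776
(4,3): OLD=2618407680894067/17592186044416 → NEW=255, ERR=-1867599760432013/17592186044416
(4,4): OLD=31657746589446309/281474976710656 → NEW=0, ERR=31657746589446309/281474976710656
Output grid:
  Row 0: .....  (5 black, running=5)
  Row 1: #.##.  (2 black, running=7)
  Row 2: .#.#.  (3 black, running=10)
  Row 3: ##.##  (1 black, running=11)
  Row 4: #.##.  (2 black, running=13)

Answer: 13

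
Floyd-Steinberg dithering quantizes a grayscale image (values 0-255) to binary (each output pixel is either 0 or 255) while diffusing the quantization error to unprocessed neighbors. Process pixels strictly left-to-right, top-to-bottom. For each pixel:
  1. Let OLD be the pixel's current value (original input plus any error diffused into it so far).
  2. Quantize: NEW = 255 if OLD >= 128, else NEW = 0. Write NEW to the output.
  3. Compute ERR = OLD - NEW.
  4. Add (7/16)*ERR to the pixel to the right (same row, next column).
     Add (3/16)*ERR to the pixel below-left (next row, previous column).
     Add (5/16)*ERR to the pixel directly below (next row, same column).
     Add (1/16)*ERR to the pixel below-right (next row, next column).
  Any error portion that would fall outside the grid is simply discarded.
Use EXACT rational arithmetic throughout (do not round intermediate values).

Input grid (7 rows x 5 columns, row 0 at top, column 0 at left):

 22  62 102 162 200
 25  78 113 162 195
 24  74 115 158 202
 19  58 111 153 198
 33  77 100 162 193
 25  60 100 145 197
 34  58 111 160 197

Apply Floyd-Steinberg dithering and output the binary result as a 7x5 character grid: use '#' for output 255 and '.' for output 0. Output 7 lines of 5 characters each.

(0,0): OLD=22 → NEW=0, ERR=22
(0,1): OLD=573/8 → NEW=0, ERR=573/8
(0,2): OLD=17067/128 → NEW=255, ERR=-15573/128
(0,3): OLD=222765/2048 → NEW=0, ERR=222765/2048
(0,4): OLD=8112955/32768 → NEW=255, ERR=-242885/32768
(1,0): OLD=5799/128 → NEW=0, ERR=5799/128
(1,1): OLD=101137/1024 → NEW=0, ERR=101137/1024
(1,2): OLD=4687845/32768 → NEW=255, ERR=-3667995/32768
(1,3): OLD=18091137/131072 → NEW=255, ERR=-15332223/131072
(1,4): OLD=311018339/2097152 → NEW=255, ERR=-223755421/2097152
(2,0): OLD=928587/16384 → NEW=0, ERR=928587/16384
(2,1): OLD=58460009/524288 → NEW=0, ERR=58460009/524288
(2,2): OLD=948265851/8388608 → NEW=0, ERR=948265851/8388608
(2,3): OLD=19313878849/134217728 → NEW=255, ERR=-14911641791/134217728
(2,4): OLD=242108273287/2147483648 → NEW=0, ERR=242108273287/2147483648
(3,0): OLD=483337499/8388608 → NEW=0, ERR=483337499/8388608
(3,1): OLD=9582512767/67108864 → NEW=255, ERR=-7530247553/67108864
(3,2): OLD=179039324197/2147483648 → NEW=0, ERR=179039324197/2147483648
(3,3): OLD=785808096765/4294967296 → NEW=255, ERR=-309408563715/4294967296
(3,4): OLD=13384506643281/68719476736 → NEW=255, ERR=-4138959924399/68719476736
(4,0): OLD=32176237493/1073741824 → NEW=0, ERR=32176237493/1073741824
(4,1): OLD=2552179943093/34359738368 → NEW=0, ERR=2552179943093/34359738368
(4,2): OLD=75882694649915/549755813888 → NEW=255, ERR=-64305037891525/549755813888
(4,3): OLD=723309352388277/8796093022208 → NEW=0, ERR=723309352388277/8796093022208
(4,4): OLD=28942897629192563/140737488355328 → NEW=255, ERR=-6945161901416077/140737488355328
(5,0): OLD=26548633175359/549755813888 → NEW=0, ERR=26548633175359/549755813888
(5,1): OLD=370669764464637/4398046511104 → NEW=0, ERR=370669764464637/4398046511104
(5,2): OLD=16942008629312357/140737488355328 → NEW=0, ERR=16942008629312357/140737488355328
(5,3): OLD=116418051544032747/562949953421312 → NEW=255, ERR=-27134186578401813/562949953421312
(5,4): OLD=1491867507659690921/9007199254740992 → NEW=255, ERR=-804968302299262039/9007199254740992
(6,0): OLD=4566491922448847/70368744177664 → NEW=0, ERR=4566491922448847/70368744177664
(6,1): OLD=311464914403199137/2251799813685248 → NEW=255, ERR=-262744038086539103/2251799813685248
(6,2): OLD=3379521573309287675/36028797018963968 → NEW=0, ERR=3379521573309287675/36028797018963968
(6,3): OLD=101884966258137010569/576460752303423488 → NEW=255, ERR=-45112525579235978871/576460752303423488
(6,4): OLD=1215841348413691673087/9223372036854775808 → NEW=255, ERR=-1136118520984276157953/9223372036854775808
Row 0: ..#.#
Row 1: ..###
Row 2: ...#.
Row 3: .#.##
Row 4: ..#.#
Row 5: ...##
Row 6: .#.##

Answer: ..#.#
..###
...#.
.#.##
..#.#
...##
.#.##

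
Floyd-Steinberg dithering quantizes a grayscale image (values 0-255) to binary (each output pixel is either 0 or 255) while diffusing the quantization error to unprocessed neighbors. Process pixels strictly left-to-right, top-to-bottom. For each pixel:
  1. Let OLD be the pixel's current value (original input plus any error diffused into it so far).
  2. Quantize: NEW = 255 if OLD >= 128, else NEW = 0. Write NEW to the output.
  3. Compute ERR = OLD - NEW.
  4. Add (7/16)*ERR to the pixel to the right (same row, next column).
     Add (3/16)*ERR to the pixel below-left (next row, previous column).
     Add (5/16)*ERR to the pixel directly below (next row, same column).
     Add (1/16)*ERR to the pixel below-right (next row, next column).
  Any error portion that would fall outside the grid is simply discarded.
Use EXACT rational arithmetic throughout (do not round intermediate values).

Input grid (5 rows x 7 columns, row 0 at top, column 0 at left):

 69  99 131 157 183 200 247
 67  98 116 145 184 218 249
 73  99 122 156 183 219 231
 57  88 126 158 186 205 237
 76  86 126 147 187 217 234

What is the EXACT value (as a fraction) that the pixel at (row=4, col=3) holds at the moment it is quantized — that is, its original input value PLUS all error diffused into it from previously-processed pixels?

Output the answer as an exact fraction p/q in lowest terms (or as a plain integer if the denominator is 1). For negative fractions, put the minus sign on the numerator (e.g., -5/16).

(0,0): OLD=69 → NEW=0, ERR=69
(0,1): OLD=2067/16 → NEW=255, ERR=-2013/16
(0,2): OLD=19445/256 → NEW=0, ERR=19445/256
(0,3): OLD=779187/4096 → NEW=255, ERR=-265293/4096
(0,4): OLD=10136037/65536 → NEW=255, ERR=-6575643/65536
(0,5): OLD=163685699/1048576 → NEW=255, ERR=-103701181/1048576
(0,6): OLD=3418064085/16777216 → NEW=255, ERR=-860125995/16777216
(1,0): OLD=16633/256 → NEW=0, ERR=16633/256
(1,1): OLD=216399/2048 → NEW=0, ERR=216399/2048
(1,2): OLD=10876155/65536 → NEW=255, ERR=-5835525/65536
(1,3): OLD=18805599/262144 → NEW=0, ERR=18805599/262144
(1,4): OLD=2708494525/16777216 → NEW=255, ERR=-1569695555/16777216
(1,5): OLD=17485611725/134217728 → NEW=255, ERR=-16739908915/134217728
(1,6): OLD=369865274979/2147483648 → NEW=255, ERR=-177743055261/2147483648
(2,0): OLD=3706581/32768 → NEW=0, ERR=3706581/32768
(2,1): OLD=177076471/1048576 → NEW=255, ERR=-90310409/1048576
(2,2): OLD=1284268965/16777216 → NEW=0, ERR=1284268965/16777216
(2,3): OLD=25340312253/134217728 → NEW=255, ERR=-8885208387/134217728
(2,4): OLD=113706983309/1073741824 → NEW=0, ERR=113706983309/1073741824
(2,5): OLD=7043337558895/34359738368 → NEW=255, ERR=-1718395724945/34359738368
(2,6): OLD=96459961830393/549755813888 → NEW=255, ERR=-43727770711047/549755813888
(3,0): OLD=1278423045/16777216 → NEW=0, ERR=1278423045/16777216
(3,1): OLD=15548512545/134217728 → NEW=0, ERR=15548512545/134217728
(3,2): OLD=196288964275/1073741824 → NEW=255, ERR=-77515200845/1073741824
(3,3): OLD=559929688341/4294967296 → NEW=255, ERR=-535286972139/4294967296
(3,4): OLD=83041827750917/549755813888 → NEW=255, ERR=-57145904790523/549755813888
(3,5): OLD=596370370672223/4398046511104 → NEW=255, ERR=-525131489659297/4398046511104
(3,6): OLD=11032406461256449/70368744177664 → NEW=255, ERR=-6911623304047871/70368744177664
(4,0): OLD=260991216683/2147483648 → NEW=0, ERR=260991216683/2147483648
(4,1): OLD=5724303964719/34359738368 → NEW=255, ERR=-3037429319121/34359738368
(4,2): OLD=26738327061025/549755813888 → NEW=0, ERR=26738327061025/549755813888
(4,3): OLD=463242402159291/4398046511104 → NEW=0, ERR=463242402159291/4398046511104
Target (4,3): original=147, with diffused error = 463242402159291/4398046511104

Answer: 463242402159291/4398046511104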